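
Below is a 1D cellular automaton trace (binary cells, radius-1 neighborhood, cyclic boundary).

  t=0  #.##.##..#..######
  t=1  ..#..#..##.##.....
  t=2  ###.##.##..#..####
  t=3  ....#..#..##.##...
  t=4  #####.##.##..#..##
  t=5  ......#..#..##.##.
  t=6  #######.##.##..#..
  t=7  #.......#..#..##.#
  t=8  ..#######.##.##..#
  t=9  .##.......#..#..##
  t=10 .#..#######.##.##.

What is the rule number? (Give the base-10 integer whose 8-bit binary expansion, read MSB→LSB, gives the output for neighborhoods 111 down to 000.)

  [7] ### => .  t=0,i=13
  [6] ##. => .  t=0,i=0
  [5] #.# => .  t=0,i=1
  [4] #.. => .  t=0,i=7
  [3] .## => #  t=0,i=2
  [2] .#. => #  t=0,i=9
  [1] ..# => #  t=0,i=8
  [0] ... => #  t=1,i=0
  bits 00001111 = 15

15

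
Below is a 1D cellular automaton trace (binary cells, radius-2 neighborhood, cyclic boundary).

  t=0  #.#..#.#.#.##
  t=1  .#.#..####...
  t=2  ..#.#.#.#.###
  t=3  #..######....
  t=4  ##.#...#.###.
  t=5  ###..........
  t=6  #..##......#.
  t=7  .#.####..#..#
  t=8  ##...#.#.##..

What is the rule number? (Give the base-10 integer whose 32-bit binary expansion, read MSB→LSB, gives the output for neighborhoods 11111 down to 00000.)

1197553362

  [31] ##### => .  t=3,i=5
  [30] ####. => #  t=1,i=8
  [29] ###.# => .  t=0,i=0
  [28] ###.. => .  t=1,i=9
  [27] ##.## => .  t=4,i=12
  [26] ##.#. => #  t=0,i=1
  [25] ##..# => #  t=2,i=0
  [24] ##... => #  t=1,i=10
  [23] #.### => .  t=0,i=11
  [22] #.##. => #  t=4,i=0
  [21] #.#.# => #  t=0,i=7
  [20] #.#.. => .  t=0,i=2
  [19] #..## => .  t=1,i=5
  [18] #..#. => .  t=0,i=4
  [17] #...# => .  t=4,i=5
  [16] #.... => #  t=1,i=11
  [15] .#### => .  t=1,i=7
  [14] .###. => .  t=0,i=12
  [13] .##.# => #  t=4,i=1
  [12] .##.. => #  t=6,i=4
  [11] .#.## => .  t=0,i=10
  [10] .#.#. => #  t=0,i=6
  [9] .#..# => #  t=0,i=3
  [8] .#... => .  t=4,i=4
  [7] ..### => #  t=1,i=6
  [6] ..##. => #  t=6,i=3
  [5] ..#.# => .  t=0,i=5
  [4] ..#.. => #  t=3,i=0
  [3] ...## => .  t=5,i=12
  [2] ...#. => .  t=1,i=0
  [1] ....# => #  t=1,i=12
  [0] ..... => .  t=5,i=5
  bits 01000111011000010011011011010010 = 1197553362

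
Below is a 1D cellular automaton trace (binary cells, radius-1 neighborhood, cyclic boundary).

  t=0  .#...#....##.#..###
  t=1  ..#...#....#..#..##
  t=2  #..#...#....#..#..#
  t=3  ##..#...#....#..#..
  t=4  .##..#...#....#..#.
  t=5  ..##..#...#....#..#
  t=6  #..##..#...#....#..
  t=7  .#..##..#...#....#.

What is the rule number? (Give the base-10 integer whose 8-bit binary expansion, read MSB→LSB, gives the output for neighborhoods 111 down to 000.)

  [7] ### => #  t=0,i=17
  [6] ##. => #  t=0,i=11
  [5] #.# => .  t=0,i=0
  [4] #.. => #  t=0,i=2
  [3] .## => .  t=0,i=10
  [2] .#. => .  t=0,i=1
  [1] ..# => .  t=0,i=4
  [0] ... => .  t=0,i=3
  bits 11010000 = 208

208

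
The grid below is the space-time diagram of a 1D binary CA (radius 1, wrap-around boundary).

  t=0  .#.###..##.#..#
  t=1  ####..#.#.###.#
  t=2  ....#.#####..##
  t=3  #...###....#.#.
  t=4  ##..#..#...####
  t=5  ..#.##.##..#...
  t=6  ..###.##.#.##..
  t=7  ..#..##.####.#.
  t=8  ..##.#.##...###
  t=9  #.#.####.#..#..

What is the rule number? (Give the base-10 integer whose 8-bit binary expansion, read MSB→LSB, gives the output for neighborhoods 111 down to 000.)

  ###|.  b7=0 t=0,i=4
  ##.|.  b6=0 t=0,i=5
  #.#|#  b5=1 t=0,i=0
  #..|#  b4=1 t=0,i=6
  .##|#  b3=1 t=0,i=3
  .#.|#  b2=1 t=0,i=1
  ..#|.  b1=0 t=0,i=7
  ...|.  b0=0 t=2,i=1
  bits 00111100 = 60

60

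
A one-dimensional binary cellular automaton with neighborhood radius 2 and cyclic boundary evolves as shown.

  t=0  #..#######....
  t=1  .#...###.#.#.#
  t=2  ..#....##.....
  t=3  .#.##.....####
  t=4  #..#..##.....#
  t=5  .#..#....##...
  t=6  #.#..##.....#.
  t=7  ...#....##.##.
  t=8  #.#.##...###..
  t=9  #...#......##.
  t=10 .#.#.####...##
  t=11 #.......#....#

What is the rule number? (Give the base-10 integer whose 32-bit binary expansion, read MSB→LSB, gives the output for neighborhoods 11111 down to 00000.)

3191939877

  ##### -> #   bit 31 = 1  t=0,i=5
  ####. -> .   bit 30 = 0  t=0,i=8
  ###.# -> #   bit 29 = 1  t=1,i=7
  ###.. -> #   bit 28 = 1  t=0,i=9
  ##.## -> #   bit 27 = 1  t=7,i=10
  ##.#. -> #   bit 26 = 1  t=1,i=8
  ##..# -> #   bit 25 = 1  t=4,i=1
  ##... -> .   bit 24 = 0  t=0,i=10
  #.### -> .   bit 23 = 0  t=10,i=5
  #.##. -> #   bit 22 = 1  t=3,i=3
  #.#.# -> .   bit 21 = 0  t=1,i=9
  #.#.. -> .   bit 20 = 0  t=1,i=1
  #..## -> .   bit 19 = 0  t=0,i=2
  #..#. -> .   bit 18 = 0  t=4,i=2
  #...# -> .   bit 17 = 0  t=1,i=3
  #.... -> #   bit 16 = 1  t=0,i=11
  .#### -> .   bit 15 = 0  t=0,i=4
  .###. -> .   bit 14 = 0  t=1,i=6
  .##.# -> #   bit 13 = 1  t=7,i=9
  .##.. -> .   bit 12 = 0  t=2,i=8
  .#.## -> .   bit 11 = 0  t=3,i=2
  .#.#. -> .   bit 10 = 0  t=1,i=0
  .#..# -> #   bit 9 = 1  t=0,i=1
  .#... -> #   bit 8 = 1  t=1,i=2
  ..### -> .   bit 7 = 0  t=0,i=3
  ..##. -> .   bit 6 = 0  t=2,i=7
  ..#.# -> #   bit 5 = 1  t=6,i=12
  ..#.. -> .   bit 4 = 0  t=0,i=0
  ...## -> .   bit 3 = 0  t=1,i=4
  ...#. -> #   bit 2 = 1  t=0,i=13
  ....# -> .   bit 1 = 0  t=0,i=12
  ..... -> #   bit 0 = 1  t=2,i=11
  bits 10111110010000010010001100100101 = 3191939877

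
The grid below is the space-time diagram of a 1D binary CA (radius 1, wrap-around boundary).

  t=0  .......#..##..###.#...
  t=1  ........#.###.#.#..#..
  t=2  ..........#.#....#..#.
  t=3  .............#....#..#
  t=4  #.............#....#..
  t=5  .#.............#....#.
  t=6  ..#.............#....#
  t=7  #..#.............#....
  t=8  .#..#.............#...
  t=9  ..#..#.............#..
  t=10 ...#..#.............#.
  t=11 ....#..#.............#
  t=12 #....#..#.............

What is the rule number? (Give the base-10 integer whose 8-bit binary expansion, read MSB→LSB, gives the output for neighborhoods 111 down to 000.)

  nb ###: next=.  (t=0,i=15, bit7=0)
  nb ##.: next=#  (t=0,i=11, bit6=1)
  nb #.#: next=.  (t=0,i=17, bit5=0)
  nb #..: next=#  (t=0,i=8, bit4=1)
  nb .##: next=#  (t=0,i=10, bit3=1)
  nb .#.: next=.  (t=0,i=7, bit2=0)
  nb ..#: next=.  (t=0,i=6, bit1=0)
  nb ...: next=.  (t=0,i=0, bit0=0)
  bits 01011000 = 88

88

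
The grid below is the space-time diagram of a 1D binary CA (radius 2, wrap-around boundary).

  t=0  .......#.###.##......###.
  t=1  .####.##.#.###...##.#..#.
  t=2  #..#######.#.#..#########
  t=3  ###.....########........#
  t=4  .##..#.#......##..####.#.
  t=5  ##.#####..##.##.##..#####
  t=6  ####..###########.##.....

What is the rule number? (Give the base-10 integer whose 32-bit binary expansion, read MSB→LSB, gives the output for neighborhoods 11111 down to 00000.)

  #####|.  b31=0 t=2,i=5
  ####.|#  b30=1 t=1,i=3
  ###.#|#  b29=1 t=0,i=11
  ###..|#  b28=1 t=0,i=23
  ##.##|#  b27=1 t=0,i=12
  ##.#.|#  b26=1 t=1,i=8
  ##..#|#  b25=1 t=2,i=1
  ##...|.  b24=0 t=0,i=15
  #.###|#  b23=1 t=0,i=9
  #.##.|#  b22=1 t=0,i=13
  #.#.#|#  b21=1 t=1,i=9
  #.#..|#  b20=1 t=1,i=20
  #..##|#  b19=1 t=1,i=0
  #..#.|#  b18=1 t=1,i=22
  #...#|.  b17=0 t=1,i=15
  #....|.  b16=0 t=0,i=0
  .####|.  b15=0 t=1,i=2
  .###.|.  b14=0 t=0,i=10
  .##.#|#  b13=1 t=1,i=7
  .##..|.  b12=0 t=0,i=14
  .#.##|.  b11=0 t=0,i=8
  .#.#.|#  b10=1 t=2,i=12
  .#..#|#  b9=1 t=1,i=21
  .#...|.  b8=0 t=4,i=8
  ..###|.  b7=0 t=0,i=21
  ..##.|#  b6=1 t=1,i=17
  ..#.#|#  b5=1 t=0,i=7
  ..#..|#  b4=1 t=1,i=23
  ...##|#  b3=1 t=0,i=20
  ...#.|#  b2=1 t=0,i=6
  ....#|.  b1=0 t=0,i=5
  .....|#  b0=1 t=0,i=1
  bits 01111110111111000010011001111101 = 2130454141

2130454141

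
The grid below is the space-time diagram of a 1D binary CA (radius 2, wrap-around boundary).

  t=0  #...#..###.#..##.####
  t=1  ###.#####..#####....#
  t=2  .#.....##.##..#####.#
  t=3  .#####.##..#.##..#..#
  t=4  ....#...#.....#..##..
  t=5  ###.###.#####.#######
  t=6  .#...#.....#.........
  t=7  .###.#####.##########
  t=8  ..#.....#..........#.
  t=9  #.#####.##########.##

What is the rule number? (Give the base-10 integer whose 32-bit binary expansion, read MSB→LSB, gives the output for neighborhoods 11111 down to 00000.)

  [31] ##### => .  t=0,i=19
  [30] ####. => #  t=0,i=20
  [29] ###.# => .  t=0,i=9
  [28] ###.. => #  t=0,i=0
  [27] ##.## => .  t=0,i=16
  [26] ##.#. => .  t=0,i=10
  [25] ##..# => .  t=1,i=9
  [24] ##... => #  t=0,i=1
  [23] #.### => .  t=0,i=17
  [22] #.##. => .  t=2,i=10
  [21] #.#.# => #  t=2,i=20
  [20] #.#.. => #  t=0,i=11
  [19] #..## => #  t=0,i=6
  [18] #..#. => .  t=3,i=10
  [17] #...# => #  t=0,i=2
  [16] #.... => #  t=1,i=17
  [15] .#### => .  t=0,i=18
  [14] .###. => #  t=0,i=8
  [13] .##.# => #  t=0,i=15
  [12] .##.. => #  t=2,i=11
  [11] .#.## => .  t=3,i=0
  [10] .#.#. => .  t=2,i=0
  [9] .#..# => #  t=0,i=5
  [8] .#... => #  t=2,i=2
  [7] ..### => #  t=0,i=7
  [6] ..##. => #  t=0,i=14
  [5] ..#.# => .  t=3,i=11
  [4] ..#.. => #  t=0,i=4
  [3] ...## => .  t=1,i=19
  [2] ...#. => .  t=0,i=3
  [1] ....# => #  t=1,i=18
  [0] ..... => #  t=2,i=4
  bits 01010001001110110111001111010011 = 1362850771

1362850771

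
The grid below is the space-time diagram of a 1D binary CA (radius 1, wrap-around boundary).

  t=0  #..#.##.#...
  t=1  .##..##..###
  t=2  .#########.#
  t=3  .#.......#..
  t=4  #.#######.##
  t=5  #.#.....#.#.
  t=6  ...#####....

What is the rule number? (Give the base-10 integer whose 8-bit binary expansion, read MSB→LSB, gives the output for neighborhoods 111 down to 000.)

  ### -> .   bit 7 = 0  t=1,i=10
  ##. -> #   bit 6 = 1  t=0,i=6
  #.# -> .   bit 5 = 0  t=0,i=4
  #.. -> #   bit 4 = 1  t=0,i=1
  .## -> #   bit 3 = 1  t=0,i=5
  .#. -> .   bit 2 = 0  t=0,i=0
  ..# -> #   bit 1 = 1  t=0,i=2
  ... -> #   bit 0 = 1  t=0,i=10
  bits 01011011 = 91

91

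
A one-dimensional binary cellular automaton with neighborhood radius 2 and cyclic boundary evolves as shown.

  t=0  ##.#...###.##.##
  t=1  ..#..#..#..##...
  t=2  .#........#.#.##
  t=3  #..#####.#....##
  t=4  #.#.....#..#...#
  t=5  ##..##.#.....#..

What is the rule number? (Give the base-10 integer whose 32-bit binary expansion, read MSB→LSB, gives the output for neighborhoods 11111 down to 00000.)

  #####|.  b31=0 t=3,i=5
  ####.|.  b30=0 t=0,i=0
  ###.#|.  b29=0 t=0,i=1
  ###..|#  b28=1 t=3,i=0
  ##.##|.  b27=0 t=0,i=10
  ##.#.|#  b26=1 t=0,i=2
  ##..#|.  b25=0 t=3,i=1
  ##...|.  b24=0 t=1,i=13
  #.###|.  b23=0 t=0,i=14
  #.##.|#  b22=1 t=0,i=11
  #.#.#|.  b21=0 t=2,i=12
  #.#..|.  b20=0 t=0,i=3
  #..##|#  b19=1 t=1,i=10
  #..#.|.  b18=0 t=1,i=4
  #...#|#  b17=1 t=0,i=5
  #....|#  b16=1 t=1,i=14
  .####|.  b15=0 t=0,i=15
  .###.|#  b14=1 t=0,i=8
  .##.#|#  b13=1 t=0,i=12
  .##..|#  b12=1 t=1,i=12
  .#.##|.  b11=0 t=2,i=13
  .#.#.|.  b10=0 t=2,i=11
  .#..#|.  b9=0 t=1,i=3
  .#...|.  b8=0 t=0,i=4
  ..###|.  b7=0 t=0,i=7
  ..##.|.  b6=0 t=1,i=11
  ..#.#|.  b5=0 t=2,i=10
  ..#..|.  b4=0 t=1,i=2
  ...##|.  b3=0 t=0,i=6
  ...#.|#  b2=1 t=1,i=1
  ....#|.  b1=0 t=1,i=0
  .....|#  b0=1 t=1,i=15
  bits 00010100010010110111000000000101 = 340488197

340488197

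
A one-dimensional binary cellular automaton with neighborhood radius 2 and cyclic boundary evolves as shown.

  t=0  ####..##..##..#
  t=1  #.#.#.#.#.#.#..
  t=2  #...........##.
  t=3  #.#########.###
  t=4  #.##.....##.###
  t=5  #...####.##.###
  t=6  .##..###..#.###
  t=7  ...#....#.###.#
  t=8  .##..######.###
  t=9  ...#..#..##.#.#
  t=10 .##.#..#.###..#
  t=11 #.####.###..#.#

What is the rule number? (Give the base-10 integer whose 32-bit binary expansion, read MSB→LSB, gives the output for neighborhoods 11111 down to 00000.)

1737730663

  nb #####: next=.  (t=0,i=1, bit31=0)
  nb ####.: next=#  (t=0,i=2, bit30=1)
  nb ###.#: next=#  (t=3,i=0, bit29=1)
  nb ###..: next=.  (t=0,i=3, bit28=0)
  nb ##.##: next=.  (t=3,i=1, bit27=0)
  nb ##.#.: next=#  (t=2,i=14, bit26=1)
  nb ##..#: next=#  (t=0,i=4, bit25=1)
  nb ##...: next=#  (t=4,i=4, bit24=1)
  nb #.###: next=#  (t=3,i=2, bit23=1)
  nb #.##.: next=.  (t=4,i=2, bit22=0)
  nb #.#.#: next=.  (t=1,i=2, bit21=0)
  nb #.#..: next=#  (t=1,i=12, bit20=1)
  nb #..##: next=.  (t=0,i=5, bit19=0)
  nb #..#.: next=.  (t=1,i=14, bit18=0)
  nb #...#: next=#  (t=5,i=2, bit17=1)
  nb #....: next=#  (t=2,i=2, bit16=1)
  nb .####: next=#  (t=0,i=0, bit15=1)
  nb .###.: next=.  (t=6,i=6, bit14=0)
  nb .##.#: next=#  (t=2,i=13, bit13=1)
  nb .##..: next=.  (t=0,i=7, bit12=0)
  nb .#.##: next=#  (t=6,i=11, bit11=1)
  nb .#.#.: next=.  (t=1,i=1, bit10=0)
  nb .#..#: next=#  (t=1,i=13, bit9=1)
  nb .#...: next=.  (t=2,i=1, bit8=0)
  nb ..###: next=.  (t=0,i=14, bit7=0)
  nb ..##.: next=#  (t=0,i=6, bit6=1)
  nb ..#.#: next=#  (t=1,i=0, bit5=1)
  nb ..#..: next=.  (t=7,i=3, bit4=0)
  nb ...##: next=.  (t=2,i=11, bit3=0)
  nb ...#.: next=#  (t=7,i=2, bit2=1)
  nb ....#: next=#  (t=2,i=10, bit1=1)
  nb .....: next=#  (t=2,i=3, bit0=1)
  bits 01100111100100111010101001100111 = 1737730663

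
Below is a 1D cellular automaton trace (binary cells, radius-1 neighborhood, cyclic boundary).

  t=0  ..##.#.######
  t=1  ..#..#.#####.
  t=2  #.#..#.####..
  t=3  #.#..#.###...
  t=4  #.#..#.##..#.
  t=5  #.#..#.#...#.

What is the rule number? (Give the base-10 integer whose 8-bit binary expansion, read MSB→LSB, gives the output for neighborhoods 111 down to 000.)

141

  ###|#  b7=1 t=0,i=8
  ##.|.  b6=0 t=0,i=3
  #.#|.  b5=0 t=0,i=4
  #..|.  b4=0 t=0,i=0
  .##|#  b3=1 t=0,i=2
  .#.|#  b2=1 t=0,i=5
  ..#|.  b1=0 t=0,i=1
  ...|#  b0=1 t=1,i=0
  bits 10001101 = 141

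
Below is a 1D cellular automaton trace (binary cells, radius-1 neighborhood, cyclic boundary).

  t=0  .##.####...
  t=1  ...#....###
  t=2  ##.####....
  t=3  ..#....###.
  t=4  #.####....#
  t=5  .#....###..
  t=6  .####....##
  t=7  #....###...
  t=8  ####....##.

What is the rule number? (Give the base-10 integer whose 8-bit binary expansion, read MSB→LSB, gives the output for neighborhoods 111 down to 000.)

  nb ###: next=.  (t=0,i=5, bit7=0)
  nb ##.: next=.  (t=0,i=2, bit6=0)
  nb #.#: next=#  (t=0,i=3, bit5=1)
  nb #..: next=#  (t=0,i=8, bit4=1)
  nb .##: next=.  (t=0,i=1, bit3=0)
  nb .#.: next=#  (t=1,i=3, bit2=1)
  nb ..#: next=.  (t=0,i=0, bit1=0)
  nb ...: next=#  (t=0,i=9, bit0=1)
  bits 00110101 = 53

53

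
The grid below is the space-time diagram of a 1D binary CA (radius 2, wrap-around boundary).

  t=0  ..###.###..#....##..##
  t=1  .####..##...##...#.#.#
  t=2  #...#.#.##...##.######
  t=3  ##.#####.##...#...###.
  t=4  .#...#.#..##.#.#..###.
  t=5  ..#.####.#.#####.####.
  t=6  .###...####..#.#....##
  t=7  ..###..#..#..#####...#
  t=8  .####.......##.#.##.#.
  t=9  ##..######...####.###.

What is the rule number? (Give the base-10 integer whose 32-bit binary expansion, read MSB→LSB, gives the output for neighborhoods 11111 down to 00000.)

  nb #####: next=#  (t=2,i=18, bit31=1)
  nb ####.: next=.  (t=1,i=3, bit30=0)
  nb ###.#: next=#  (t=0,i=4, bit29=1)
  nb ###..: next=#  (t=0,i=8, bit28=1)
  nb ##.##: next=.  (t=0,i=5, bit27=0)
  nb ##.#.: next=#  (t=4,i=12, bit26=1)
  nb ##..#: next=.  (t=0,i=0, bit25=0)
  nb ##...: next=#  (t=1,i=9, bit24=1)
  nb #.###: next=.  (t=0,i=6, bit23=0)
  nb #.##.: next=.  (t=2,i=8, bit22=0)
  nb #.#.#: next=#  (t=1,i=19, bit21=1)
  nb #.#..: next=#  (t=4,i=7, bit20=1)
  nb #..##: next=#  (t=0,i=1, bit19=1)
  nb #..#.: next=.  (t=0,i=10, bit18=0)
  nb #...#: next=.  (t=1,i=10, bit17=0)
  nb #....: next=#  (t=0,i=13, bit16=1)
  nb .####: next=.  (t=1,i=2, bit15=0)
  nb .###.: next=#  (t=0,i=3, bit14=1)
  nb .##.#: next=#  (t=2,i=14, bit13=1)
  nb .##..: next=#  (t=0,i=17, bit12=1)
  nb .#.##: next=#  (t=1,i=0, bit11=1)
  nb .#.#.: next=#  (t=1,i=18, bit10=1)
  nb .#..#: next=.  (t=4,i=8, bit9=0)
  nb .#...: next=#  (t=0,i=12, bit8=1)
  nb ..###: next=#  (t=0,i=2, bit7=1)
  nb ..##.: next=.  (t=0,i=16, bit6=0)
  nb ..#.#: next=#  (t=1,i=17, bit5=1)
  nb ..#..: next=.  (t=0,i=11, bit4=0)
  nb ...##: next=.  (t=0,i=15, bit3=0)
  nb ...#.: next=#  (t=1,i=16, bit2=1)
  nb ....#: next=.  (t=0,i=14, bit1=0)
  nb .....: next=#  (t=8,i=7, bit0=1)
  bits 10110101001110010111110110100101 = 3040443813

3040443813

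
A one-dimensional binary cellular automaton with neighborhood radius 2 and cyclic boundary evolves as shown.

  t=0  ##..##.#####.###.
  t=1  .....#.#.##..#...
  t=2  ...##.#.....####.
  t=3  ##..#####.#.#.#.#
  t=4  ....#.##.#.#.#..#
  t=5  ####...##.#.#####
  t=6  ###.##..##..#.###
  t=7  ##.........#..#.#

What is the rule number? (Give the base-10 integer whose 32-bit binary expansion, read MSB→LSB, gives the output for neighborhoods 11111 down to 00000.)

3315017622

  #####|#  b31=1 t=0,i=9
  ####.|#  b30=1 t=0,i=10
  ###.#|.  b29=0 t=0,i=11
  ###..|.  b28=0 t=2,i=15
  ##.##|.  b27=0 t=0,i=6
  ##.#.|#  b26=1 t=2,i=5
  ##..#|.  b25=0 t=0,i=2
  ##...|#  b24=1 t=2,i=16
  #.###|#  b23=1 t=0,i=7
  #.##.|.  b22=0 t=0,i=0
  #.#.#|.  b21=0 t=1,i=7
  #.#..|#  b20=1 t=2,i=6
  #..##|.  b19=0 t=0,i=3
  #..#.|#  b18=1 t=1,i=12
  #...#|#  b17=1 t=5,i=5
  #....|#  b16=1 t=1,i=15
  .####|.  b15=0 t=0,i=8
  .###.|.  b14=0 t=0,i=14
  .##.#|#  b13=1 t=0,i=5
  .##..|.  b12=0 t=0,i=1
  .#.##|.  b11=0 t=1,i=8
  .#.#.|#  b10=1 t=1,i=6
  .#..#|#  b9=1 t=4,i=14
  .#...|#  b8=1 t=1,i=14
  ..###|#  b7=1 t=2,i=12
  ..##.|.  b6=0 t=0,i=4
  ..#.#|.  b5=0 t=1,i=5
  ..#..|#  b4=1 t=1,i=13
  ...##|.  b3=0 t=2,i=2
  ...#.|#  b2=1 t=1,i=4
  ....#|#  b1=1 t=1,i=3
  .....|.  b0=0 t=1,i=0
  bits 11000101100101110010011110010110 = 3315017622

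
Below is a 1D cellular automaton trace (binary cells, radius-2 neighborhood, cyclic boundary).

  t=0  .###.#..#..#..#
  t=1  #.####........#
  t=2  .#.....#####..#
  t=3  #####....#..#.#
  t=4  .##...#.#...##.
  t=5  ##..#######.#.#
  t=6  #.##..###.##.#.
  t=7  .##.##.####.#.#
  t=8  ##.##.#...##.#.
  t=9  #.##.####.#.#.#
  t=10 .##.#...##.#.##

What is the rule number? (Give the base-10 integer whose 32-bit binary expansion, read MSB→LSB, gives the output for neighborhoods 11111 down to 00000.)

  ##### -> #   bit 31 = 1  t=2,i=9
  ####. -> .   bit 30 = 0  t=1,i=4
  ###.# -> #   bit 29 = 1  t=0,i=3
  ###.. -> .   bit 28 = 0  t=1,i=5
  ##.## -> #   bit 27 = 1  t=1,i=1
  ##.#. -> #   bit 26 = 1  t=0,i=4
  ##..# -> #   bit 25 = 1  t=2,i=12
  ##... -> .   bit 24 = 0  t=1,i=6
  #.### -> .   bit 23 = 0  t=0,i=1
  #.##. -> #   bit 22 = 1  t=6,i=2
  #.#.# -> .   bit 21 = 0  t=5,i=12
  #.#.. -> #   bit 20 = 1  t=0,i=5
  #..## -> #   bit 19 = 1  t=4,i=0
  #..#. -> .   bit 18 = 0  t=0,i=7
  #...# -> #   bit 17 = 1  t=4,i=4
  #.... -> #   bit 16 = 1  t=1,i=7
  .#### -> .   bit 15 = 0  t=1,i=3
  .###. -> #   bit 14 = 1  t=0,i=2
  .##.# -> .   bit 13 = 0  t=1,i=0
  .##.. -> .   bit 12 = 0  t=4,i=2
  .#.## -> #   bit 11 = 1  t=0,i=0
  .#.#. -> #   bit 10 = 1  t=2,i=0
  .#..# -> .   bit 9 = 0  t=0,i=6
  .#... -> #   bit 8 = 1  t=2,i=2
  ..### -> .   bit 7 = 0  t=2,i=7
  ..##. -> #   bit 6 = 1  t=1,i=14
  ..#.# -> #   bit 5 = 1  t=0,i=14
  ..#.. -> .   bit 4 = 0  t=0,i=8
  ...## -> .   bit 3 = 0  t=1,i=13
  ...#. -> #   bit 2 = 1  t=3,i=8
  ....# -> .   bit 1 = 0  t=1,i=12
  ..... -> #   bit 0 = 1  t=1,i=8
  bits 10101110010110110100110101100101 = 2925219173

2925219173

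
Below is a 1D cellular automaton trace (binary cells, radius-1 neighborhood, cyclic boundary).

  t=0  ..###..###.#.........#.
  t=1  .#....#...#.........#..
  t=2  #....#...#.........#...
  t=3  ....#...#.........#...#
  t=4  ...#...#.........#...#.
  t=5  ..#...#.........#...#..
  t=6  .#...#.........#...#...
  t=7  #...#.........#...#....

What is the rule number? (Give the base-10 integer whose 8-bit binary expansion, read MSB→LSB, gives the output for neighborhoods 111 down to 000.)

  nb ###: next=.  (t=0,i=3, bit7=0)
  nb ##.: next=.  (t=0,i=4, bit6=0)
  nb #.#: next=#  (t=0,i=10, bit5=1)
  nb #..: next=.  (t=0,i=5, bit4=0)
  nb .##: next=.  (t=0,i=2, bit3=0)
  nb .#.: next=.  (t=0,i=11, bit2=0)
  nb ..#: next=#  (t=0,i=1, bit1=1)
  nb ...: next=.  (t=0,i=0, bit0=0)
  bits 00100010 = 34

34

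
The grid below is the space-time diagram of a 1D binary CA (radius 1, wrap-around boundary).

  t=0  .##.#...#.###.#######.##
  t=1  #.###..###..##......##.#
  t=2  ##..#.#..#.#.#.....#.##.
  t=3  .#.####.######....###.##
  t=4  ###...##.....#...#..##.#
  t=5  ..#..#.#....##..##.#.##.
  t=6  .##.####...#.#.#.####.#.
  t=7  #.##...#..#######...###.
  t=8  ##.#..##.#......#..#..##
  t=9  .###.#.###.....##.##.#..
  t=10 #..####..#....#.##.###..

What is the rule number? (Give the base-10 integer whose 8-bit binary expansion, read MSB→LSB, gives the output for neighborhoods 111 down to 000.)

102

  nb ###: next=.  (t=0,i=11, bit7=0)
  nb ##.: next=#  (t=0,i=2, bit6=1)
  nb #.#: next=#  (t=0,i=0, bit5=1)
  nb #..: next=.  (t=0,i=5, bit4=0)
  nb .##: next=.  (t=0,i=1, bit3=0)
  nb .#.: next=#  (t=0,i=4, bit2=1)
  nb ..#: next=#  (t=0,i=7, bit1=1)
  nb ...: next=.  (t=0,i=6, bit0=0)
  bits 01100110 = 102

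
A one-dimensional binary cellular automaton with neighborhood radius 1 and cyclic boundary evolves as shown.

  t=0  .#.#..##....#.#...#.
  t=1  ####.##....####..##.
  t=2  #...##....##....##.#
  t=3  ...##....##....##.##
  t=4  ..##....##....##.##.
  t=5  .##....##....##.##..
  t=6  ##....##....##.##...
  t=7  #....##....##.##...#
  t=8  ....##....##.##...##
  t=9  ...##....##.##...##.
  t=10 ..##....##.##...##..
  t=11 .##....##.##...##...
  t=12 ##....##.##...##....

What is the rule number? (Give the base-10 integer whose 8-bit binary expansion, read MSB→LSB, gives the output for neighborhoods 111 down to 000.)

46

  ### -> .   bit 7 = 0  t=1,i=1
  ##. -> .   bit 6 = 0  t=0,i=7
  #.# -> #   bit 5 = 1  t=0,i=2
  #.. -> .   bit 4 = 0  t=0,i=4
  .## -> #   bit 3 = 1  t=0,i=6
  .#. -> #   bit 2 = 1  t=0,i=1
  ..# -> #   bit 1 = 1  t=0,i=0
  ... -> .   bit 0 = 0  t=0,i=9
  bits 00101110 = 46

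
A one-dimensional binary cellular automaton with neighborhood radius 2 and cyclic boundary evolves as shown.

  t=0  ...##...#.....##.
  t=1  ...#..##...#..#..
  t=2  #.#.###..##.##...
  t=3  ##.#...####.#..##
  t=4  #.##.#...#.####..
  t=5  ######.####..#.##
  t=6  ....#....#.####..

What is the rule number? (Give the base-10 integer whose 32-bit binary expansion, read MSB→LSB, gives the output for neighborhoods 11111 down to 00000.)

  #####|.  b31=0 t=5,i=0
  ####.|#  b30=1 t=3,i=0
  ###.#|.  b29=0 t=3,i=1
  ###..|.  b28=0 t=2,i=6
  ##.##|.  b27=0 t=2,i=11
  ##.#.|#  b26=1 t=3,i=2
  ##..#|#  b25=1 t=2,i=7
  ##...|.  b24=0 t=0,i=5
  #.###|.  b23=0 t=2,i=4
  #.##.|#  b22=1 t=2,i=12
  #.#.#|.  b21=0 t=2,i=2
  #.#..|#  b20=1 t=3,i=3
  #..##|#  b19=1 t=1,i=5
  #..#.|#  b18=1 t=1,i=13
  #...#|#  b17=1 t=0,i=6
  #....|.  b16=0 t=0,i=0
  .####|.  b15=0 t=3,i=8
  .###.|.  b14=0 t=2,i=5
  .##.#|#  b13=1 t=2,i=10
  .##..|.  b12=0 t=0,i=4
  .#.##|#  b11=1 t=2,i=3
  .#.#.|#  b10=1 t=2,i=1
  .#..#|#  b9=1 t=1,i=4
  .#...|.  b8=0 t=0,i=9
  ..###|.  b7=0 t=3,i=7
  ..##.|#  b6=1 t=0,i=3
  ..#.#|#  b5=1 t=2,i=0
  ..#..|.  b4=0 t=0,i=8
  ...##|.  b3=0 t=0,i=2
  ...#.|#  b2=1 t=0,i=7
  ....#|.  b1=0 t=0,i=1
  .....|#  b0=1 t=0,i=11
  bits 01000110010111100010111001100101 = 1180577381

1180577381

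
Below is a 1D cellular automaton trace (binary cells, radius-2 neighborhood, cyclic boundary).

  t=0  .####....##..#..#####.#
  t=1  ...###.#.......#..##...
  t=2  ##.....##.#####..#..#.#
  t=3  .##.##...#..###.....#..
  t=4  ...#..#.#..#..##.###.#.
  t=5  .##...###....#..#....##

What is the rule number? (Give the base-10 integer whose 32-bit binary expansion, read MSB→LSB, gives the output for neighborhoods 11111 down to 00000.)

  #####|#  b31=1 t=0,i=18
  ####.|#  b30=1 t=0,i=3
  ###.#|.  b29=0 t=0,i=20
  ###..|#  b28=1 t=0,i=4
  ##.##|#  b27=1 t=2,i=9
  ##.#.|.  b26=0 t=0,i=21
  ##..#|.  b25=0 t=0,i=11
  ##...|#  b24=1 t=0,i=5
  #.###|.  b23=0 t=0,i=1
  #.##.|.  b22=0 t=3,i=4
  #.#.#|.  b21=0 t=0,i=22
  #.#..|#  b20=1 t=1,i=7
  #..##|#  b19=1 t=0,i=15
  #..#.|.  b18=0 t=0,i=12
  #...#|.  b17=0 t=3,i=7
  #....|.  b16=0 t=0,i=6
  .####|.  b15=0 t=0,i=2
  .###.|.  b14=0 t=1,i=4
  .##.#|.  b13=0 t=2,i=8
  .##..|.  b12=0 t=0,i=10
  .#.##|.  b11=0 t=0,i=0
  .#.#.|#  b10=1 t=4,i=7
  .#..#|.  b9=0 t=0,i=14
  .#...|#  b8=1 t=1,i=8
  ..###|.  b7=0 t=0,i=16
  ..##.|.  b6=0 t=0,i=9
  ..#.#|#  b5=1 t=2,i=20
  ..#..|.  b4=0 t=0,i=13
  ...##|.  b3=0 t=0,i=8
  ...#.|#  b2=1 t=1,i=14
  ....#|#  b1=1 t=0,i=7
  .....|#  b0=1 t=1,i=0
  bits 11011001000110000000010100100111 = 3642230055

3642230055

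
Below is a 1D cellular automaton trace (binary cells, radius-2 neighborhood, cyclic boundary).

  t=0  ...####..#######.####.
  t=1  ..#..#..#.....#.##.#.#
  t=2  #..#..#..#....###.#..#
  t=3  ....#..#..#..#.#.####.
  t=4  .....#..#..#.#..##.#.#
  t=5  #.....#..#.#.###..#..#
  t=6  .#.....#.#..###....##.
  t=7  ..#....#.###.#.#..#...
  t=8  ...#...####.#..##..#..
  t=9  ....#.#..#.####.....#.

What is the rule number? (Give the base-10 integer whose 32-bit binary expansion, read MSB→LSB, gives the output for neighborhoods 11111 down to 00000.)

  ##### -> .   bit 31 = 0  t=0,i=11
  ####. -> #   bit 30 = 1  t=0,i=5
  ###.# -> .   bit 29 = 0  t=0,i=15
  ###.. -> .   bit 28 = 0  t=0,i=6
  ##.## -> #   bit 27 = 1  t=0,i=16
  ##.#. -> #   bit 26 = 1  t=1,i=18
  ##..# -> .   bit 25 = 0  t=0,i=7
  ##... -> #   bit 24 = 1  t=0,i=21
  #.### -> #   bit 23 = 1  t=0,i=17
  #.##. -> #   bit 22 = 1  t=1,i=16
  #.#.# -> .   bit 21 = 0  t=1,i=19
  #.#.. -> #   bit 20 = 1  t=1,i=21
  #..## -> #   bit 19 = 1  t=0,i=8
  #..#. -> .   bit 18 = 0  t=1,i=1
  #...# -> .   bit 17 = 0  t=8,i=5
  #.... -> .   bit 16 = 0  t=0,i=0
  .#### -> .   bit 15 = 0  t=0,i=4
  .###. -> #   bit 14 = 1  t=2,i=15
  .##.# -> .   bit 13 = 0  t=1,i=17
  .##.. -> .   bit 12 = 0  t=2,i=0
  .#.## -> #   bit 11 = 1  t=1,i=15
  .#.#. -> .   bit 10 = 0  t=1,i=20
  .#..# -> #   bit 9 = 1  t=1,i=0
  .#... -> #   bit 8 = 1  t=1,i=9
  ..### -> .   bit 7 = 0  t=0,i=3
  ..##. -> .   bit 6 = 0  t=2,i=21
  ..#.# -> #   bit 5 = 1  t=1,i=14
  ..#.. -> .   bit 4 = 0  t=1,i=2
  ...## -> #   bit 3 = 1  t=0,i=2
  ...#. -> .   bit 2 = 0  t=1,i=13
  ....# -> .   bit 1 = 0  t=0,i=1
  ..... -> .   bit 0 = 0  t=1,i=11
  bits 01001101110110000100101100101000 = 1306020648

1306020648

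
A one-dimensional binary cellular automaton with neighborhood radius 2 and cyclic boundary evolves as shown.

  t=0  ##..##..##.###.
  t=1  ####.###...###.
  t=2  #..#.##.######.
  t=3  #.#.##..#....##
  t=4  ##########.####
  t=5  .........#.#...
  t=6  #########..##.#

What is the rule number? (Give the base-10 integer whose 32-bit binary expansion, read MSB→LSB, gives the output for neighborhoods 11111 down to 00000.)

  [31] ##### => .  t=2,i=10
  [30] ####. => .  t=1,i=2
  [29] ###.# => #  t=0,i=13
  [28] ###.. => .  t=1,i=7
  [27] ##.## => .  t=0,i=10
  [26] ##.#. => #  t=2,i=14
  [25] ##..# => #  t=0,i=2
  [24] ##... => #  t=1,i=8
  [23] #.### => #  t=0,i=11
  [22] #.##. => #  t=0,i=0
  [21] #.#.# => #  t=3,i=2
  [20] #.#.. => #  t=2,i=0
  [19] #..## => #  t=0,i=3
  [18] #..#. => #  t=2,i=2
  [17] #...# => #  t=1,i=9
  [16] #.... => .  t=3,i=10
  [15] .#### => .  t=1,i=1
  [14] .###. => #  t=0,i=12
  [13] .##.# => .  t=0,i=9
  [12] .##.. => #  t=0,i=1
  [11] .#.## => #  t=2,i=4
  [10] .#.#. => .  t=5,i=10
  [9] .#..# => .  t=2,i=1
  [8] .#... => #  t=3,i=9
  [7] ..### => #  t=1,i=11
  [6] ..##. => .  t=0,i=4
  [5] ..#.# => .  t=2,i=3
  [4] ..#.. => #  t=3,i=8
  [3] ...## => #  t=1,i=10
  [2] ...#. => #  t=5,i=8
  [1] ....# => #  t=3,i=11
  [0] ..... => #  t=5,i=0
  bits 00100111111111100101100110011111 = 670980511

670980511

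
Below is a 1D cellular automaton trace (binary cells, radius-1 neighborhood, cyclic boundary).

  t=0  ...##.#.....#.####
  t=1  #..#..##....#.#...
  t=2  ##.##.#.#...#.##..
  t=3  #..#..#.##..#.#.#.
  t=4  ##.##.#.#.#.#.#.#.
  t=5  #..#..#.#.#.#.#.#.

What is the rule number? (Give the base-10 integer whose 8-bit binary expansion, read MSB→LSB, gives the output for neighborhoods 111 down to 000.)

28

  ###|.  b7=0 t=0,i=15
  ##.|.  b6=0 t=0,i=4
  #.#|.  b5=0 t=0,i=5
  #..|#  b4=1 t=0,i=0
  .##|#  b3=1 t=0,i=3
  .#.|#  b2=1 t=0,i=6
  ..#|.  b1=0 t=0,i=2
  ...|.  b0=0 t=0,i=1
  bits 00011100 = 28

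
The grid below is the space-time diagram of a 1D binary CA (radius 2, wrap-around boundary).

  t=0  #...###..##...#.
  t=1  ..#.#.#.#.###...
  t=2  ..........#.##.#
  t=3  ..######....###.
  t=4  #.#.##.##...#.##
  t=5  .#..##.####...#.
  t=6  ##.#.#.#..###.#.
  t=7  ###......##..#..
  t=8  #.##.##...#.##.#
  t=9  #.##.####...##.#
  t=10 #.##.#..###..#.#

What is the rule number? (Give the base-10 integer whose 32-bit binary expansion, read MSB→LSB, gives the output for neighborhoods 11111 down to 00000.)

2513318033

  nb #####: next=#  (t=3,i=4, bit31=1)
  nb ####.: next=.  (t=3,i=6, bit30=0)
  nb ###.#: next=.  (t=4,i=0, bit29=0)
  nb ###..: next=#  (t=0,i=6, bit28=1)
  nb ##.##: next=.  (t=4,i=6, bit27=0)
  nb ##.#.: next=#  (t=2,i=14, bit26=1)
  nb ##..#: next=.  (t=0,i=7, bit25=0)
  nb ##...: next=#  (t=0,i=11, bit24=1)
  nb #.###: next=#  (t=1,i=10, bit23=1)
  nb #.##.: next=#  (t=2,i=12, bit22=1)
  nb #.#.#: next=.  (t=1,i=4, bit21=0)
  nb #.#..: next=.  (t=0,i=0, bit20=0)
  nb #..##: next=#  (t=0,i=8, bit19=1)
  nb #..#.: next=#  (t=5,i=0, bit18=1)
  nb #...#: next=#  (t=0,i=2, bit17=1)
  nb #....: next=.  (t=1,i=14, bit16=0)
  nb .####: next=.  (t=3,i=3, bit15=0)
  nb .###.: next=.  (t=0,i=5, bit14=0)
  nb .##.#: next=#  (t=2,i=13, bit13=1)
  nb .##..: next=#  (t=0,i=10, bit12=1)
  nb .#.##: next=.  (t=1,i=9, bit11=0)
  nb .#.#.: next=.  (t=0,i=15, bit10=0)
  nb .#..#: next=.  (t=5,i=2, bit9=0)
  nb .#...: next=.  (t=0,i=1, bit8=0)
  nb ..###: next=#  (t=0,i=4, bit7=1)
  nb ..##.: next=.  (t=0,i=9, bit6=0)
  nb ..#.#: next=.  (t=0,i=14, bit5=0)
  nb ..#..: next=#  (t=5,i=1, bit4=1)
  nb ...##: next=.  (t=0,i=3, bit3=0)
  nb ...#.: next=.  (t=0,i=13, bit2=0)
  nb ....#: next=.  (t=1,i=0, bit1=0)
  nb .....: next=#  (t=1,i=15, bit0=1)
  bits 10010101110011100011000010010001 = 2513318033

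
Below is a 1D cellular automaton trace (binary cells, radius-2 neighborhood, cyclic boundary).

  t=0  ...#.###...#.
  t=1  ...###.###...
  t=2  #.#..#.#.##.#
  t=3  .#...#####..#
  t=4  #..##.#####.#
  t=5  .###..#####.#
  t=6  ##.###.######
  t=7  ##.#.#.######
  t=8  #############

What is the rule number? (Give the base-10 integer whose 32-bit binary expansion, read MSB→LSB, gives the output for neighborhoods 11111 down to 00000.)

  #####|#  b31=1 t=3,i=7
  ####.|#  b30=1 t=3,i=8
  ###.#|#  b29=1 t=1,i=5
  ###..|#  b28=1 t=0,i=7
  ##.##|.  b27=0 t=1,i=6
  ##.#.|#  b26=1 t=2,i=1
  ##..#|#  b25=1 t=3,i=10
  ##...|#  b24=1 t=0,i=8
  #.###|#  b23=1 t=0,i=5
  #.##.|#  b22=1 t=2,i=9
  #.#.#|#  b21=1 t=2,i=7
  #.#..|.  b20=0 t=2,i=2
  #..##|#  b19=1 t=4,i=2
  #..#.|.  b18=0 t=2,i=4
  #...#|#  b17=1 t=0,i=9
  #....|.  b16=0 t=0,i=0
  .####|#  b15=1 t=3,i=6
  .###.|.  b14=0 t=0,i=6
  .##.#|.  b13=0 t=2,i=0
  .##..|.  b12=0 t=4,i=0
  .#.##|#  b11=1 t=0,i=4
  .#.#.|#  b10=1 t=2,i=6
  .#..#|.  b9=0 t=2,i=3
  .#...|.  b8=0 t=0,i=12
  ..###|.  b7=0 t=1,i=3
  ..##.|#  b6=1 t=4,i=3
  ..#.#|#  b5=1 t=0,i=3
  ..#..|.  b4=0 t=0,i=11
  ...##|#  b3=1 t=1,i=2
  ...#.|.  b2=0 t=0,i=2
  ....#|.  b1=0 t=0,i=1
  .....|#  b0=1 t=1,i=0
  bits 11110111111010101000110001101001 = 4159343721

4159343721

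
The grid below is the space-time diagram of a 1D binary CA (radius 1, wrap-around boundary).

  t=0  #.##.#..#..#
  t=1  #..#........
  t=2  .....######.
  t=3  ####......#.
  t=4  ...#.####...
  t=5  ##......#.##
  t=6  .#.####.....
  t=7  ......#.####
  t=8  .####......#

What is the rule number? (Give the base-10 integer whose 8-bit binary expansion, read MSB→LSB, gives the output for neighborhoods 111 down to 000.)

65

  ### -> .   bit 7 = 0  t=2,i=6
  ##. -> #   bit 6 = 1  t=0,i=0
  #.# -> .   bit 5 = 0  t=0,i=1
  #.. -> .   bit 4 = 0  t=0,i=6
  .## -> .   bit 3 = 0  t=0,i=2
  .#. -> .   bit 2 = 0  t=0,i=5
  ..# -> .   bit 1 = 0  t=0,i=7
  ... -> #   bit 0 = 1  t=1,i=5
  bits 01000001 = 65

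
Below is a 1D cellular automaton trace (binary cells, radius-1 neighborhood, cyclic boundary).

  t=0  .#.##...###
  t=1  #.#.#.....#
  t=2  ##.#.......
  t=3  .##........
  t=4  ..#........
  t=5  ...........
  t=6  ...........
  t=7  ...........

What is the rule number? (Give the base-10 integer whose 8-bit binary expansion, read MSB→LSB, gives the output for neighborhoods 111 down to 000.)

96

  [7] ### => .  t=0,i=9
  [6] ##. => #  t=0,i=4
  [5] #.# => #  t=0,i=0
  [4] #.. => .  t=0,i=5
  [3] .## => .  t=0,i=3
  [2] .#. => .  t=0,i=1
  [1] ..# => .  t=0,i=7
  [0] ... => .  t=0,i=6
  bits 01100000 = 96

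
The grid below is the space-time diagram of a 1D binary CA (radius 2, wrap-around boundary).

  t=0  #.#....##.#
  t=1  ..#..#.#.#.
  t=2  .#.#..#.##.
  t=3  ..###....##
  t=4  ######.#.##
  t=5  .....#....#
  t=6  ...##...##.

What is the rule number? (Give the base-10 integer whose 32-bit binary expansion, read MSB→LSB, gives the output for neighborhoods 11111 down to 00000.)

  [31] ##### => .  t=4,i=0
  [30] ####. => .  t=4,i=4
  [29] ###.# => #  t=4,i=5
  [28] ###.. => #  t=3,i=4
  [27] ##.## => #  t=0,i=9
  [26] ##.#. => .  t=0,i=1
  [25] ##..# => #  t=2,i=10
  [24] ##... => #  t=3,i=5
  [23] #.### => .  t=4,i=9
  [22] #.##. => .  t=0,i=10
  [21] #.#.# => .  t=1,i=7
  [20] #.#.. => #  t=0,i=2
  [19] #..## => #  t=3,i=1
  [18] #..#. => .  t=1,i=4
  [17] #...# => .  t=1,i=0
  [16] #.... => .  t=0,i=4
  [15] .#### => #  t=4,i=10
  [14] .###. => #  t=3,i=3
  [13] .##.# => .  t=0,i=0
  [12] .##.. => #  t=2,i=9
  [11] .#.## => .  t=2,i=7
  [10] .#.#. => #  t=1,i=6
  [9] .#..# => #  t=1,i=3
  [8] .#... => .  t=0,i=3
  [7] ..### => #  t=3,i=2
  [6] ..##. => #  t=0,i=7
  [5] ..#.# => .  t=1,i=5
  [4] ..#.. => .  t=1,i=2
  [3] ...## => .  t=0,i=6
  [2] ...#. => #  t=1,i=1
  [1] ....# => #  t=0,i=5
  [0] ..... => .  t=5,i=2
  bits 00111011000110001101011011000110 = 991483590

991483590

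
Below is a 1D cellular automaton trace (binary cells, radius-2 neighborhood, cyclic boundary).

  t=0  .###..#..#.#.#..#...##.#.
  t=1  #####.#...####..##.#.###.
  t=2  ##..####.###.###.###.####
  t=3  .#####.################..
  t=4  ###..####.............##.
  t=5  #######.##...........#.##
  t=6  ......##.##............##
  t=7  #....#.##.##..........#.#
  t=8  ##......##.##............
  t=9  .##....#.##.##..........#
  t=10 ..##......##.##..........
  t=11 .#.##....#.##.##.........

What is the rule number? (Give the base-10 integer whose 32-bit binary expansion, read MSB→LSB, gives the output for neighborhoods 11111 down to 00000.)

  [31] ##### => .  t=1,i=2
  [30] ####. => .  t=1,i=3
  [29] ###.# => #  t=1,i=4
  [28] ###.. => #  t=0,i=3
  [27] ##.## => #  t=1,i=24
  [26] ##.#. => #  t=0,i=22
  [25] ##..# => #  t=0,i=4
  [24] ##... => #  t=3,i=23
  [23] #.### => #  t=1,i=0
  [22] #.##. => .  t=5,i=8
  [21] #.#.# => #  t=0,i=11
  [20] #.#.. => #  t=0,i=13
  [19] #..## => #  t=0,i=0
  [18] #..#. => .  t=0,i=5
  [17] #...# => .  t=0,i=18
  [16] #.... => .  t=4,i=10
  [15] .#### => #  t=1,i=1
  [14] .###. => #  t=0,i=2
  [13] .##.# => #  t=0,i=21
  [12] .##.. => #  t=5,i=9
  [11] .#.## => .  t=1,i=20
  [10] .#.#. => #  t=0,i=10
  [9] .#..# => .  t=0,i=7
  [8] .#... => #  t=0,i=17
  [7] ..### => #  t=0,i=1
  [6] ..##. => .  t=0,i=20
  [5] ..#.# => .  t=0,i=9
  [4] ..#.. => #  t=0,i=6
  [3] ...## => #  t=0,i=19
  [2] ...#. => .  t=5,i=20
  [1] ....# => .  t=4,i=20
  [0] ..... => .  t=4,i=11
  bits 00111111101110001111010110011000 = 1069086104

1069086104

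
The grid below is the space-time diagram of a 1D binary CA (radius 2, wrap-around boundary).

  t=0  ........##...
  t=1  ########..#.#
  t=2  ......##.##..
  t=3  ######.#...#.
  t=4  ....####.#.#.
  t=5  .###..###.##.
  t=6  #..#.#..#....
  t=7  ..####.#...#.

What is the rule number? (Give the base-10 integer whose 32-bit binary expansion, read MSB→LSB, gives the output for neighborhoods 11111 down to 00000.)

1964909611

  ##### -> .   bit 31 = 0  t=1,i=1
  ####. -> #   bit 30 = 1  t=1,i=6
  ###.# -> #   bit 29 = 1  t=3,i=5
  ###.. -> #   bit 28 = 1  t=1,i=7
  ##.## -> .   bit 27 = 0  t=2,i=8
  ##.#. -> #   bit 26 = 1  t=3,i=6
  ##..# -> .   bit 25 = 0  t=1,i=8
  ##... -> #   bit 24 = 1  t=0,i=10
  #.### -> .   bit 23 = 0  t=1,i=12
  #.##. -> .   bit 22 = 0  t=2,i=9
  #.#.# -> .   bit 21 = 0  t=4,i=9
  #.#.. -> #   bit 20 = 1  t=3,i=7
  #..## -> #   bit 19 = 1  t=5,i=0
  #..#. -> #   bit 18 = 1  t=1,i=9
  #...# -> #   bit 17 = 1  t=3,i=9
  #.... -> .   bit 16 = 0  t=0,i=11
  .#### -> .   bit 15 = 0  t=1,i=0
  .###. -> .   bit 14 = 0  t=5,i=2
  .##.# -> #   bit 13 = 1  t=2,i=7
  .##.. -> .   bit 12 = 0  t=0,i=9
  .#.## -> .   bit 11 = 0  t=1,i=11
  .#.#. -> #   bit 10 = 1  t=4,i=10
  .#..# -> .   bit 9 = 0  t=6,i=1
  .#... -> .   bit 8 = 0  t=3,i=8
  ..### -> .   bit 7 = 0  t=4,i=4
  ..##. -> .   bit 6 = 0  t=0,i=8
  ..#.# -> #   bit 5 = 1  t=1,i=10
  ..#.. -> .   bit 4 = 0  t=6,i=0
  ...## -> #   bit 3 = 1  t=0,i=7
  ...#. -> .   bit 2 = 0  t=3,i=10
  ....# -> #   bit 1 = 1  t=0,i=6
  ..... -> #   bit 0 = 1  t=0,i=0
  bits 01110101000111100010010000101011 = 1964909611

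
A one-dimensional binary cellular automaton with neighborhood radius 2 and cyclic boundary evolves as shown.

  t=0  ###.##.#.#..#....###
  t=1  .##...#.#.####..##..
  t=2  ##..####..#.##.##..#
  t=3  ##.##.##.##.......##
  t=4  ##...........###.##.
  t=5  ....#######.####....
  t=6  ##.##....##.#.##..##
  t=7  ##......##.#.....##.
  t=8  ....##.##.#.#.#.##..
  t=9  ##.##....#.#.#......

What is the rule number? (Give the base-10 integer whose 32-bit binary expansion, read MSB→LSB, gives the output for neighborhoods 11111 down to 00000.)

  ##### -> .   bit 31 = 0  t=0,i=0
  ####. -> #   bit 30 = 1  t=0,i=1
  ###.# -> #   bit 29 = 1  t=0,i=2
  ###.. -> #   bit 28 = 1  t=1,i=13
  ##.## -> .   bit 27 = 0  t=0,i=3
  ##.#. -> #   bit 26 = 1  t=0,i=6
  ##..# -> .   bit 25 = 0  t=1,i=14
  ##... -> .   bit 24 = 0  t=1,i=3
  #.### -> #   bit 23 = 1  t=1,i=10
  #.##. -> .   bit 22 = 0  t=0,i=4
  #.#.# -> .   bit 21 = 0  t=0,i=7
  #.#.. -> .   bit 20 = 0  t=0,i=9
  #..## -> #   bit 19 = 1  t=1,i=15
  #..#. -> #   bit 18 = 1  t=0,i=11
  #...# -> #   bit 17 = 1  t=1,i=4
  #.... -> .   bit 16 = 0  t=0,i=14
  .#### -> .   bit 15 = 0  t=0,i=18
  .###. -> #   bit 14 = 1  t=2,i=0
  .##.# -> .   bit 13 = 0  t=0,i=5
  .##.. -> .   bit 12 = 0  t=1,i=2
  .#.## -> .   bit 11 = 0  t=1,i=9
  .#.#. -> #   bit 10 = 1  t=0,i=8
  .#..# -> #   bit 9 = 1  t=0,i=10
  .#... -> #   bit 8 = 1  t=0,i=13
  ..### -> #   bit 7 = 1  t=0,i=17
  ..##. -> #   bit 6 = 1  t=1,i=1
  ..#.# -> #   bit 5 = 1  t=1,i=6
  ..#.. -> #   bit 4 = 1  t=0,i=12
  ...## -> #   bit 3 = 1  t=0,i=16
  ...#. -> #   bit 2 = 1  t=1,i=5
  ....# -> .   bit 1 = 0  t=0,i=15
  ..... -> #   bit 0 = 1  t=3,i=13
  bits 01110100100011100100011111111101 = 1955481597

1955481597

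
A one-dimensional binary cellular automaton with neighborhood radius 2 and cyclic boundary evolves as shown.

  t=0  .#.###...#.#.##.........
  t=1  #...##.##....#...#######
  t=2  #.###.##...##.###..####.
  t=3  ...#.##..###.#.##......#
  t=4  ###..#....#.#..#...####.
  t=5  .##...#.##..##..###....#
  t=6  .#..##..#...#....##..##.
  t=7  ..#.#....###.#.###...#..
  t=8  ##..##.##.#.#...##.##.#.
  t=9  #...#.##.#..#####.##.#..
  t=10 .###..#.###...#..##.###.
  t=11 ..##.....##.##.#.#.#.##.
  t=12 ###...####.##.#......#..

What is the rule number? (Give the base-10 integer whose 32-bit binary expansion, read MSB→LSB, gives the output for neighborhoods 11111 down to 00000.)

2622636879

  [31] ##### => #  t=1,i=19
  [30] ####. => .  t=1,i=23
  [29] ###.# => .  t=2,i=4
  [28] ###.. => #  t=0,i=5
  [27] ##.## => #  t=1,i=6
  [26] ##.#. => #  t=2,i=23
  [25] ##..# => .  t=2,i=17
  [24] ##... => .  t=0,i=6
  [23] #.### => .  t=0,i=3
  [22] #.##. => #  t=0,i=13
  [21] #.#.# => .  t=0,i=11
  [20] #.#.. => #  t=4,i=12
  [19] #..## => .  t=2,i=18
  [18] #..#. => .  t=4,i=4
  [17] #...# => #  t=0,i=7
  [16] #.... => .  t=0,i=16
  [15] .#### => .  t=1,i=18
  [14] .###. => #  t=0,i=4
  [13] .##.# => .  t=1,i=5
  [12] .##.. => .  t=0,i=14
  [11] .#.## => .  t=0,i=2
  [10] .#.#. => .  t=0,i=10
  [9] .#..# => #  t=4,i=13
  [8] .#... => #  t=1,i=14
  [7] ..### => .  t=1,i=17
  [6] ..##. => #  t=1,i=4
  [5] ..#.# => .  t=0,i=1
  [4] ..#.. => .  t=1,i=13
  [3] ...## => #  t=1,i=3
  [2] ...#. => #  t=0,i=0
  [1] ....# => #  t=0,i=23
  [0] ..... => #  t=0,i=17
  bits 10011100010100100100001101001111 = 2622636879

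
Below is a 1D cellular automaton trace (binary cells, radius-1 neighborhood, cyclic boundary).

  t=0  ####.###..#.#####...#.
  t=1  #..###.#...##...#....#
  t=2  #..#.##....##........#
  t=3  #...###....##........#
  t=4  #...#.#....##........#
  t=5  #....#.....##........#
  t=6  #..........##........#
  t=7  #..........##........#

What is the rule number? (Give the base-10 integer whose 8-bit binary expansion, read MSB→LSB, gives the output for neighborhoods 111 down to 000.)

  [7] ### => .  t=0,i=1
  [6] ##. => #  t=0,i=3
  [5] #.# => #  t=0,i=4
  [4] #.. => .  t=0,i=8
  [3] .## => #  t=0,i=0
  [2] .#. => .  t=0,i=10
  [1] ..# => .  t=0,i=9
  [0] ... => .  t=0,i=18
  bits 01101000 = 104

104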